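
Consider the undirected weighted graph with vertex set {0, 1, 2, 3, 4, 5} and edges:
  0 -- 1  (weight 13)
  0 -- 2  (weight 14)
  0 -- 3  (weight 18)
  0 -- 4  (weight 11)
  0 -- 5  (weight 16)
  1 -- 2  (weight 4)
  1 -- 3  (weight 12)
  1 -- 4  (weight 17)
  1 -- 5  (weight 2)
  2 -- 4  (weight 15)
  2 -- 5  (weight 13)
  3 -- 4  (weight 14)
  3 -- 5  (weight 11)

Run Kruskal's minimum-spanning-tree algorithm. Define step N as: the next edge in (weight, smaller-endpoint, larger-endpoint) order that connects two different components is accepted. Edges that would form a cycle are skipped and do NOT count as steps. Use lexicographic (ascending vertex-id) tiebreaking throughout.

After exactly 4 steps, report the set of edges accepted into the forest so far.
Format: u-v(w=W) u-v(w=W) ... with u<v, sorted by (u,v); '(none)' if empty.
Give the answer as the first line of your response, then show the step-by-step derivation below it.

0-4(w=11) 1-2(w=4) 1-5(w=2) 3-5(w=11)

step 1: add edge 1-5 (w=2); MST = {1-5(w=2)}
step 2: add edge 1-2 (w=4); MST = {1-2(w=4) 1-5(w=2)}
step 3: add edge 0-4 (w=11); MST = {0-4(w=11) 1-2(w=4) 1-5(w=2)}
step 4: add edge 3-5 (w=11); MST = {0-4(w=11) 1-2(w=4) 1-5(w=2) 3-5(w=11)}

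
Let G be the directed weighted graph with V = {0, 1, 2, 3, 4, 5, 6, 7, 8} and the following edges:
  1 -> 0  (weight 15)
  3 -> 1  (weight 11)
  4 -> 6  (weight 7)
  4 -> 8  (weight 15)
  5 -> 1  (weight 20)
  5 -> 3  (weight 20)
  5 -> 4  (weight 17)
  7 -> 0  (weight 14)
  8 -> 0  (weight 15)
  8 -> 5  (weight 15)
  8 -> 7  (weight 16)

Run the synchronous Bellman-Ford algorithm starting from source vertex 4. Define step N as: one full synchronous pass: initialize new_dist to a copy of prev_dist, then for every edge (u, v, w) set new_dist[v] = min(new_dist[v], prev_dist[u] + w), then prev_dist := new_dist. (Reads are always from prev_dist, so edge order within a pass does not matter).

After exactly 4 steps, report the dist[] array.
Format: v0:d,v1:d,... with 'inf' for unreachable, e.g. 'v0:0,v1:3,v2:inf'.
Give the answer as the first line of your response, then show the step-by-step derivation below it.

v0:30,v1:50,v2:inf,v3:50,v4:0,v5:30,v6:7,v7:31,v8:15

step 1: dist = v0:inf,v1:inf,v2:inf,v3:inf,v4:0,v5:inf,v6:7,v7:inf,v8:15
step 2: dist = v0:30,v1:inf,v2:inf,v3:inf,v4:0,v5:30,v6:7,v7:31,v8:15
step 3: dist = v0:30,v1:50,v2:inf,v3:50,v4:0,v5:30,v6:7,v7:31,v8:15
step 4: dist = v0:30,v1:50,v2:inf,v3:50,v4:0,v5:30,v6:7,v7:31,v8:15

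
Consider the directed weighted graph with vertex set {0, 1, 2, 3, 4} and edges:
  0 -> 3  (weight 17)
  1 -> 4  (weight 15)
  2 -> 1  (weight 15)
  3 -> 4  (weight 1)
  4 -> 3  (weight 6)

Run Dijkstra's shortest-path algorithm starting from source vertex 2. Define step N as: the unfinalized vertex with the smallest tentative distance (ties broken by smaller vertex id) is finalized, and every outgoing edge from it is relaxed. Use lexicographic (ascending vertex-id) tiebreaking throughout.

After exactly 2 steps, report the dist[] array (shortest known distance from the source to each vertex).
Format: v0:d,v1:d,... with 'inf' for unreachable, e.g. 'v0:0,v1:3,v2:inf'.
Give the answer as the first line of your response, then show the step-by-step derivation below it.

v0:inf,v1:15,v2:0,v3:inf,v4:30

step 1: dist = v0:inf,v1:15,v2:0,v3:inf,v4:inf
step 2: dist = v0:inf,v1:15,v2:0,v3:inf,v4:30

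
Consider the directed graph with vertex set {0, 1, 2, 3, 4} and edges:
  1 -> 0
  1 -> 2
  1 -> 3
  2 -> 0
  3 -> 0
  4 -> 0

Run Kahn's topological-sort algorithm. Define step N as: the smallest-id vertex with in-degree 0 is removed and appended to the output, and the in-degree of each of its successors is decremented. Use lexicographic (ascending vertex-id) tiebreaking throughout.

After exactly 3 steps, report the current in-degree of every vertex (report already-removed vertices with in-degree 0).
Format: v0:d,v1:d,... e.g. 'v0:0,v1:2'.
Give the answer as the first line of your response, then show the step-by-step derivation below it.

v0:1,v1:0,v2:0,v3:0,v4:0

step 1: output 1; order=[1]; indeg=(3,0,0,0,0)
step 2: output 2; order=[1,2]; indeg=(2,0,0,0,0)
step 3: output 3; order=[1,2,3]; indeg=(1,0,0,0,0)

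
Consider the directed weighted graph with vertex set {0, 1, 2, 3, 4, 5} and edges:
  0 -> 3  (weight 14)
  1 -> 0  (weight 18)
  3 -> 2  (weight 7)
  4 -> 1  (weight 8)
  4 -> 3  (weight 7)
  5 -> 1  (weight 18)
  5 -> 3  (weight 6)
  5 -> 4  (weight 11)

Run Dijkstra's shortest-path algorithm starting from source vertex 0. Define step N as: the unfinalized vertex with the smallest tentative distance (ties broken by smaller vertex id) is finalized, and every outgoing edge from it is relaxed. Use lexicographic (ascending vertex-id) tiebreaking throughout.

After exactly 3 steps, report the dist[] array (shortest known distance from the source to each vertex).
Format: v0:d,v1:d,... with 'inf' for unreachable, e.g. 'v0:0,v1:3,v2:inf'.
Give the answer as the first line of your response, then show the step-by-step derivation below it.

v0:0,v1:inf,v2:21,v3:14,v4:inf,v5:inf

step 1: dist = v0:0,v1:inf,v2:inf,v3:14,v4:inf,v5:inf
step 2: dist = v0:0,v1:inf,v2:21,v3:14,v4:inf,v5:inf
step 3: dist = v0:0,v1:inf,v2:21,v3:14,v4:inf,v5:inf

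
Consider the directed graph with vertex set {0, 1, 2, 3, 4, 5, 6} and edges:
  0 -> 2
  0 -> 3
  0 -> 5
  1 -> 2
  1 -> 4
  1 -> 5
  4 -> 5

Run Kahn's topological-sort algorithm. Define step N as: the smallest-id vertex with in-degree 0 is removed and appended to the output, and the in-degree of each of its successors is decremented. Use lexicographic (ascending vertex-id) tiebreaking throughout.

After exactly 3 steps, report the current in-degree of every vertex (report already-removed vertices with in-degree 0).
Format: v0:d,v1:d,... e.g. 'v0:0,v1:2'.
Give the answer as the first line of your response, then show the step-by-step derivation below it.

v0:0,v1:0,v2:0,v3:0,v4:0,v5:1,v6:0

step 1: output 0; order=[0]; indeg=(0,0,1,0,1,2,0)
step 2: output 1; order=[0,1]; indeg=(0,0,0,0,0,1,0)
step 3: output 2; order=[0,1,2]; indeg=(0,0,0,0,0,1,0)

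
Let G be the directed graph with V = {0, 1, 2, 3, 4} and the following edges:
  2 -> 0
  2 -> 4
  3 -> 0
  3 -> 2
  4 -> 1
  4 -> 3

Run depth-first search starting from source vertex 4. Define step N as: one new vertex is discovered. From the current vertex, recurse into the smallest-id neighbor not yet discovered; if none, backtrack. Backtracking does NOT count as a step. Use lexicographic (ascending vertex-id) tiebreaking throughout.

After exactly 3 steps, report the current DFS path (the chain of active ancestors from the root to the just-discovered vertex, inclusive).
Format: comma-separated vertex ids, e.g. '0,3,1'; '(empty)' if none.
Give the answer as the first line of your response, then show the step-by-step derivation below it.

4,3

step 1: discover 4; path=4; order=4
step 2: discover 1; path=4>1; order=4,1
step 3: discover 3; path=4>3; order=4,1,3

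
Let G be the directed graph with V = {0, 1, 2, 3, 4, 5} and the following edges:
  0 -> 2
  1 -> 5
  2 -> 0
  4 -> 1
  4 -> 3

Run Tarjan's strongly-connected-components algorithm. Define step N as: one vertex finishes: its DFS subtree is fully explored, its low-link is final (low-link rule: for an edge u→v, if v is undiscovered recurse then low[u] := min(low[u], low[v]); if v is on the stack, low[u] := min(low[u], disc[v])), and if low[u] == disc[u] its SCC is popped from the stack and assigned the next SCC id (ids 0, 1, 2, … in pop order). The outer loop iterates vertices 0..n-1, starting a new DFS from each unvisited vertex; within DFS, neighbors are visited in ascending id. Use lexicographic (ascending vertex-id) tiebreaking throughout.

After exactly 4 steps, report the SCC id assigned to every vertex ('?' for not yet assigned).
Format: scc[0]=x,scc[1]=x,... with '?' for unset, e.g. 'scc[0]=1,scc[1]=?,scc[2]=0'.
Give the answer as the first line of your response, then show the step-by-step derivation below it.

scc[0]=0,scc[1]=2,scc[2]=0,scc[3]=?,scc[4]=?,scc[5]=1

step 1: low=(low[0]=0,low[1]=?,low[2]=0,low[3]=?,low[4]=?,low[5]=?); scc=(scc[0]=?,scc[1]=?,scc[2]=?,scc[3]=?,scc[4]=?,scc[5]=?)
step 2: low=(low[0]=0,low[1]=?,low[2]=0,low[3]=?,low[4]=?,low[5]=?); scc=(scc[0]=0,scc[1]=?,scc[2]=0,scc[3]=?,scc[4]=?,scc[5]=?)
step 3: low=(low[0]=0,low[1]=2,low[2]=0,low[3]=?,low[4]=?,low[5]=3); scc=(scc[0]=0,scc[1]=?,scc[2]=0,scc[3]=?,scc[4]=?,scc[5]=1)
step 4: low=(low[0]=0,low[1]=2,low[2]=0,low[3]=?,low[4]=?,low[5]=3); scc=(scc[0]=0,scc[1]=2,scc[2]=0,scc[3]=?,scc[4]=?,scc[5]=1)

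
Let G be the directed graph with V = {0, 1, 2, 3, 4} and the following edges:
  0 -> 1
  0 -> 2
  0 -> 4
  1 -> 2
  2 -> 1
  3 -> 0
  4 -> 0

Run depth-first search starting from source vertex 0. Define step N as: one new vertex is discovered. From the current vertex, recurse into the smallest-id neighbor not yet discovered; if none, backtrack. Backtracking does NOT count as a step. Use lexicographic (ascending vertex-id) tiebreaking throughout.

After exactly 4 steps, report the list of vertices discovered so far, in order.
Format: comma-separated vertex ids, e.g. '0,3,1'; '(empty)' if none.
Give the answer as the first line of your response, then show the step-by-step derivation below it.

0,1,2,4

step 1: discover 0; path=0; order=0
step 2: discover 1; path=0>1; order=0,1
step 3: discover 2; path=0>1>2; order=0,1,2
step 4: discover 4; path=0>4; order=0,1,2,4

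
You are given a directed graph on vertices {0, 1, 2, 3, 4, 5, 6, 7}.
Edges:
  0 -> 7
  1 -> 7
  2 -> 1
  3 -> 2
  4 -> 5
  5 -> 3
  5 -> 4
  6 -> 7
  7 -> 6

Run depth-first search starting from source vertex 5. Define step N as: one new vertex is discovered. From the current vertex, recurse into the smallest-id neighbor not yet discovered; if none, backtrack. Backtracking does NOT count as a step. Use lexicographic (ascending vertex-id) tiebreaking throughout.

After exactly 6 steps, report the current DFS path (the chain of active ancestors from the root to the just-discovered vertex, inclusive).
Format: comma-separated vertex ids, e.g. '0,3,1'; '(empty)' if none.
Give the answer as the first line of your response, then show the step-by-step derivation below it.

5,3,2,1,7,6

step 1: discover 5; path=5; order=5
step 2: discover 3; path=5>3; order=5,3
step 3: discover 2; path=5>3>2; order=5,3,2
step 4: discover 1; path=5>3>2>1; order=5,3,2,1
step 5: discover 7; path=5>3>2>1>7; order=5,3,2,1,7
step 6: discover 6; path=5>3>2>1>7>6; order=5,3,2,1,7,6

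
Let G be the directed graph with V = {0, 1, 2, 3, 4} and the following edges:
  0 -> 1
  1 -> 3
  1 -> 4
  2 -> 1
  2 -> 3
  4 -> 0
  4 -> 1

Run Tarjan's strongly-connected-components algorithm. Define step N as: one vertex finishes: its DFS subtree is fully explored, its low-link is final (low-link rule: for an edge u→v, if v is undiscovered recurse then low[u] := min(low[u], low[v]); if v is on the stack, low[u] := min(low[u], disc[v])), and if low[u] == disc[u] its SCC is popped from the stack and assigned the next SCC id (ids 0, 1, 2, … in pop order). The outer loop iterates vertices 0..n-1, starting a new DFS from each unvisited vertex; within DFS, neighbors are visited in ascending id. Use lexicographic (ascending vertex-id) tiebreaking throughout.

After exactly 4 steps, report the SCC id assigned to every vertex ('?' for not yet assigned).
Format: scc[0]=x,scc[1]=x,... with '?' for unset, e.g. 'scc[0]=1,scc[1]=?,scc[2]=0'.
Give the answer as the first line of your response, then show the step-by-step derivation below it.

scc[0]=1,scc[1]=1,scc[2]=?,scc[3]=0,scc[4]=1

step 1: low=(low[0]=0,low[1]=1,low[2]=?,low[3]=2,low[4]=?); scc=(scc[0]=?,scc[1]=?,scc[2]=?,scc[3]=0,scc[4]=?)
step 2: low=(low[0]=0,low[1]=1,low[2]=?,low[3]=2,low[4]=0); scc=(scc[0]=?,scc[1]=?,scc[2]=?,scc[3]=0,scc[4]=?)
step 3: low=(low[0]=0,low[1]=0,low[2]=?,low[3]=2,low[4]=0); scc=(scc[0]=?,scc[1]=?,scc[2]=?,scc[3]=0,scc[4]=?)
step 4: low=(low[0]=0,low[1]=0,low[2]=?,low[3]=2,low[4]=0); scc=(scc[0]=1,scc[1]=1,scc[2]=?,scc[3]=0,scc[4]=1)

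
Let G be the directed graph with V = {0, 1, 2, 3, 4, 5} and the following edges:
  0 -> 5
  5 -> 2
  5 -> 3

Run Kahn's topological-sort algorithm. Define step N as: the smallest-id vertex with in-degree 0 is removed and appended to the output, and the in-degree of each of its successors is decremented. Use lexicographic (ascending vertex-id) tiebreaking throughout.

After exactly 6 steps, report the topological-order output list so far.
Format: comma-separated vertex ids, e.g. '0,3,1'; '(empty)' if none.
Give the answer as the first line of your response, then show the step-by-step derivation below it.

0,1,4,5,2,3

step 1: output 0; order=[0]; indeg=(0,0,1,1,0,0)
step 2: output 1; order=[0,1]; indeg=(0,0,1,1,0,0)
step 3: output 4; order=[0,1,4]; indeg=(0,0,1,1,0,0)
step 4: output 5; order=[0,1,4,5]; indeg=(0,0,0,0,0,0)
step 5: output 2; order=[0,1,4,5,2]; indeg=(0,0,0,0,0,0)
step 6: output 3; order=[0,1,4,5,2,3]; indeg=(0,0,0,0,0,0)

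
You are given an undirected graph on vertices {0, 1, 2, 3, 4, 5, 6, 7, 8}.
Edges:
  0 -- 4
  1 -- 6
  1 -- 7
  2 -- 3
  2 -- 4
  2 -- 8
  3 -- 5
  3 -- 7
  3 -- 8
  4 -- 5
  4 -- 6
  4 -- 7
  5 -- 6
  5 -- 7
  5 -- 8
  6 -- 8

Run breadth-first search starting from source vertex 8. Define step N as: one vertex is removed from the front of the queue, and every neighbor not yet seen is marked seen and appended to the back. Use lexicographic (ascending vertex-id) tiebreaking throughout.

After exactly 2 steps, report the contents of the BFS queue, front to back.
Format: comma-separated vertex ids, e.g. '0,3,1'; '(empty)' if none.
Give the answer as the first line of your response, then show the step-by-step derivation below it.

3,5,6,4

step 1: dequeue 8; queue=[2,3,5,6]; order=8
step 2: dequeue 2; queue=[3,5,6,4]; order=8,2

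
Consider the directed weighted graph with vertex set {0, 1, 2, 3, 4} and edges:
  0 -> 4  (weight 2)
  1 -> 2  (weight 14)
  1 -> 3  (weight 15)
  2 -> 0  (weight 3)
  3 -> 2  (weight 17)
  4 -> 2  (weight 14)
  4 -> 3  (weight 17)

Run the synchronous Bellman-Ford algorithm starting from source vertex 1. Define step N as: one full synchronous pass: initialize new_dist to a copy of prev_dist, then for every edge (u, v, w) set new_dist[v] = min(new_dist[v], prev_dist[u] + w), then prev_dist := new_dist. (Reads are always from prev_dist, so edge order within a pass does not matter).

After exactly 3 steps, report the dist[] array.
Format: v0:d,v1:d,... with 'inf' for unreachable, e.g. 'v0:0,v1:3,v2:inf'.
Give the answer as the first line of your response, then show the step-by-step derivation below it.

v0:17,v1:0,v2:14,v3:15,v4:19

step 1: dist = v0:inf,v1:0,v2:14,v3:15,v4:inf
step 2: dist = v0:17,v1:0,v2:14,v3:15,v4:inf
step 3: dist = v0:17,v1:0,v2:14,v3:15,v4:19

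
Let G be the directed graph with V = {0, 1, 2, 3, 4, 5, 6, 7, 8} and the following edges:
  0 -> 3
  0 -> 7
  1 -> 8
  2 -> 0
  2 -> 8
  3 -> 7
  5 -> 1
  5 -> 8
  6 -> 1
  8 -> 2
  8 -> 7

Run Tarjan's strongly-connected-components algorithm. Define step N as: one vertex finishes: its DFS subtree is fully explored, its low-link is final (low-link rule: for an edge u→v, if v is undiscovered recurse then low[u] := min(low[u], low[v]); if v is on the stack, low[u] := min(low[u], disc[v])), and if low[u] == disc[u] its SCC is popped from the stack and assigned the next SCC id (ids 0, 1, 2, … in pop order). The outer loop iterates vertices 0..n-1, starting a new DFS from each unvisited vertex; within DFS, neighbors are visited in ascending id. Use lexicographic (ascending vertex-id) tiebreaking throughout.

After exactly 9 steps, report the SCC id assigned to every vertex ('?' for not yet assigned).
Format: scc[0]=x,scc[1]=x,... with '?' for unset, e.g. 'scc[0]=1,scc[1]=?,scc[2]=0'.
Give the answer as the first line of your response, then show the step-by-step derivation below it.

scc[0]=2,scc[1]=4,scc[2]=3,scc[3]=1,scc[4]=5,scc[5]=6,scc[6]=7,scc[7]=0,scc[8]=3

step 1: low=(low[0]=0,low[1]=?,low[2]=?,low[3]=1,low[4]=?,low[5]=?,low[6]=?,low[7]=2,low[8]=?); scc=(scc[0]=?,scc[1]=?,scc[2]=?,scc[3]=?,scc[4]=?,scc[5]=?,scc[6]=?,scc[7]=0,scc[8]=?)
step 2: low=(low[0]=0,low[1]=?,low[2]=?,low[3]=1,low[4]=?,low[5]=?,low[6]=?,low[7]=2,low[8]=?); scc=(scc[0]=?,scc[1]=?,scc[2]=?,scc[3]=1,scc[4]=?,scc[5]=?,scc[6]=?,scc[7]=0,scc[8]=?)
step 3: low=(low[0]=0,low[1]=?,low[2]=?,low[3]=1,low[4]=?,low[5]=?,low[6]=?,low[7]=2,low[8]=?); scc=(scc[0]=2,scc[1]=?,scc[2]=?,scc[3]=1,scc[4]=?,scc[5]=?,scc[6]=?,scc[7]=0,scc[8]=?)
step 4: low=(low[0]=0,low[1]=3,low[2]=4,low[3]=1,low[4]=?,low[5]=?,low[6]=?,low[7]=2,low[8]=4); scc=(scc[0]=2,scc[1]=?,scc[2]=?,scc[3]=1,scc[4]=?,scc[5]=?,scc[6]=?,scc[7]=0,scc[8]=?)
step 5: low=(low[0]=0,low[1]=3,low[2]=4,low[3]=1,low[4]=?,low[5]=?,low[6]=?,low[7]=2,low[8]=4); scc=(scc[0]=2,scc[1]=?,scc[2]=3,scc[3]=1,scc[4]=?,scc[5]=?,scc[6]=?,scc[7]=0,scc[8]=3)
step 6: low=(low[0]=0,low[1]=3,low[2]=4,low[3]=1,low[4]=?,low[5]=?,low[6]=?,low[7]=2,low[8]=4); scc=(scc[0]=2,scc[1]=4,scc[2]=3,scc[3]=1,scc[4]=?,scc[5]=?,scc[6]=?,scc[7]=0,scc[8]=3)
step 7: low=(low[0]=0,low[1]=3,low[2]=4,low[3]=1,low[4]=6,low[5]=?,low[6]=?,low[7]=2,low[8]=4); scc=(scc[0]=2,scc[1]=4,scc[2]=3,scc[3]=1,scc[4]=5,scc[5]=?,scc[6]=?,scc[7]=0,scc[8]=3)
step 8: low=(low[0]=0,low[1]=3,low[2]=4,low[3]=1,low[4]=6,low[5]=7,low[6]=?,low[7]=2,low[8]=4); scc=(scc[0]=2,scc[1]=4,scc[2]=3,scc[3]=1,scc[4]=5,scc[5]=6,scc[6]=?,scc[7]=0,scc[8]=3)
step 9: low=(low[0]=0,low[1]=3,low[2]=4,low[3]=1,low[4]=6,low[5]=7,low[6]=8,low[7]=2,low[8]=4); scc=(scc[0]=2,scc[1]=4,scc[2]=3,scc[3]=1,scc[4]=5,scc[5]=6,scc[6]=7,scc[7]=0,scc[8]=3)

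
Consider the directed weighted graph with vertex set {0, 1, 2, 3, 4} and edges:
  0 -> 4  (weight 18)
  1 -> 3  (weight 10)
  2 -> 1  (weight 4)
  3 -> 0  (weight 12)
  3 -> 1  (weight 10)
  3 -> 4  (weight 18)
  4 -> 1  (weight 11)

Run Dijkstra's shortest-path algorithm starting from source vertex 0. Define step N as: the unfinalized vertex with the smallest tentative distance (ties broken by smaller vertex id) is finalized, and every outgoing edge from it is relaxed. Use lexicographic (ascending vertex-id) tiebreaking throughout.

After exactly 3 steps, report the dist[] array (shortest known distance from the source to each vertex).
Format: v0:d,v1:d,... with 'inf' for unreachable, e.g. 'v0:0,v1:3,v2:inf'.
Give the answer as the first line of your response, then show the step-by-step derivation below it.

v0:0,v1:29,v2:inf,v3:39,v4:18

step 1: dist = v0:0,v1:inf,v2:inf,v3:inf,v4:18
step 2: dist = v0:0,v1:29,v2:inf,v3:inf,v4:18
step 3: dist = v0:0,v1:29,v2:inf,v3:39,v4:18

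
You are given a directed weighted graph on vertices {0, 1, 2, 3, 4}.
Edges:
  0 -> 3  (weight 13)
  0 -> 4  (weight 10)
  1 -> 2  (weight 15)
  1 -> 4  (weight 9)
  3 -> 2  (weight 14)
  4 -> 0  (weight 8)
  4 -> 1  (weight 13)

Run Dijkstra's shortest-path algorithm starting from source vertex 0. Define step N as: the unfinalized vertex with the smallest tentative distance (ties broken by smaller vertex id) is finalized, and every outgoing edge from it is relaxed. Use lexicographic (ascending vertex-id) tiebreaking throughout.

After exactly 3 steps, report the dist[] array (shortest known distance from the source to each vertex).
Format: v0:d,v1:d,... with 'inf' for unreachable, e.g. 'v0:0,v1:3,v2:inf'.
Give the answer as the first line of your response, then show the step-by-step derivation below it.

v0:0,v1:23,v2:27,v3:13,v4:10

step 1: dist = v0:0,v1:inf,v2:inf,v3:13,v4:10
step 2: dist = v0:0,v1:23,v2:inf,v3:13,v4:10
step 3: dist = v0:0,v1:23,v2:27,v3:13,v4:10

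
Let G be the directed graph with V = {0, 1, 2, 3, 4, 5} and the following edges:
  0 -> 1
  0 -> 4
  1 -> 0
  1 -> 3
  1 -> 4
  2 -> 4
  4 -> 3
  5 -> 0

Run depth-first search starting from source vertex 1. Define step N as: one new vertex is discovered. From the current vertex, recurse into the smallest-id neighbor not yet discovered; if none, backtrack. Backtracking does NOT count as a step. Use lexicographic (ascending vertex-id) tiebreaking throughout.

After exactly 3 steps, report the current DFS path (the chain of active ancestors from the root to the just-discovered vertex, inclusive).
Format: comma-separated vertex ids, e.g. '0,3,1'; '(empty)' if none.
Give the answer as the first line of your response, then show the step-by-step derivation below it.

1,0,4

step 1: discover 1; path=1; order=1
step 2: discover 0; path=1>0; order=1,0
step 3: discover 4; path=1>0>4; order=1,0,4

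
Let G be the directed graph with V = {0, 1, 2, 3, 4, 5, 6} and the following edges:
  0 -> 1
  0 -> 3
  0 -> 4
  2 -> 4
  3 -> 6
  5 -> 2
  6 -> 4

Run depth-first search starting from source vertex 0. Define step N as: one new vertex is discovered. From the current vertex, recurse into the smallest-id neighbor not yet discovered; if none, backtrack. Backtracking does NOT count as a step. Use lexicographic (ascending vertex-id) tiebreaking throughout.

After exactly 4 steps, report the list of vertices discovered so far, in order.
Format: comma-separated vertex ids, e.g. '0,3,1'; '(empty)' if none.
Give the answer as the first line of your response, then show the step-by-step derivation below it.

0,1,3,6

step 1: discover 0; path=0; order=0
step 2: discover 1; path=0>1; order=0,1
step 3: discover 3; path=0>3; order=0,1,3
step 4: discover 6; path=0>3>6; order=0,1,3,6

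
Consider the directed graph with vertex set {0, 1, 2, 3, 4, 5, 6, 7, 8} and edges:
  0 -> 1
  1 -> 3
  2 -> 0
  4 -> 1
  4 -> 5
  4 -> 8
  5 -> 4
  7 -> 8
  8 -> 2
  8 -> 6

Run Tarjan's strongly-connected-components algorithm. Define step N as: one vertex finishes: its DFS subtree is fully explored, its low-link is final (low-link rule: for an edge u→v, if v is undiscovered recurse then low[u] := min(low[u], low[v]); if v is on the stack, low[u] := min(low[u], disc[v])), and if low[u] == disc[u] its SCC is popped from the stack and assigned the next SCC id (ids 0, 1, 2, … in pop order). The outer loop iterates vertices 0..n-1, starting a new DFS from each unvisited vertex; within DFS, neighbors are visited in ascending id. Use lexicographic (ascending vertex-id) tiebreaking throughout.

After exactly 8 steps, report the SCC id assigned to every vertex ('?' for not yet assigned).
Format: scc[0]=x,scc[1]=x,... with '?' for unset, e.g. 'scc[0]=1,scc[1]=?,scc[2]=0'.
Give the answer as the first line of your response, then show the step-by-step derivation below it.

scc[0]=2,scc[1]=1,scc[2]=3,scc[3]=0,scc[4]=6,scc[5]=6,scc[6]=4,scc[7]=?,scc[8]=5

step 1: low=(low[0]=0,low[1]=1,low[2]=?,low[3]=2,low[4]=?,low[5]=?,low[6]=?,low[7]=?,low[8]=?); scc=(scc[0]=?,scc[1]=?,scc[2]=?,scc[3]=0,scc[4]=?,scc[5]=?,scc[6]=?,scc[7]=?,scc[8]=?)
step 2: low=(low[0]=0,low[1]=1,low[2]=?,low[3]=2,low[4]=?,low[5]=?,low[6]=?,low[7]=?,low[8]=?); scc=(scc[0]=?,scc[1]=1,scc[2]=?,scc[3]=0,scc[4]=?,scc[5]=?,scc[6]=?,scc[7]=?,scc[8]=?)
step 3: low=(low[0]=0,low[1]=1,low[2]=?,low[3]=2,low[4]=?,low[5]=?,low[6]=?,low[7]=?,low[8]=?); scc=(scc[0]=2,scc[1]=1,scc[2]=?,scc[3]=0,scc[4]=?,scc[5]=?,scc[6]=?,scc[7]=?,scc[8]=?)
step 4: low=(low[0]=0,low[1]=1,low[2]=3,low[3]=2,low[4]=?,low[5]=?,low[6]=?,low[7]=?,low[8]=?); scc=(scc[0]=2,scc[1]=1,scc[2]=3,scc[3]=0,scc[4]=?,scc[5]=?,scc[6]=?,scc[7]=?,scc[8]=?)
step 5: low=(low[0]=0,low[1]=1,low[2]=3,low[3]=2,low[4]=4,low[5]=4,low[6]=?,low[7]=?,low[8]=?); scc=(scc[0]=2,scc[1]=1,scc[2]=3,scc[3]=0,scc[4]=?,scc[5]=?,scc[6]=?,scc[7]=?,scc[8]=?)
step 6: low=(low[0]=0,low[1]=1,low[2]=3,low[3]=2,low[4]=4,low[5]=4,low[6]=7,low[7]=?,low[8]=6); scc=(scc[0]=2,scc[1]=1,scc[2]=3,scc[3]=0,scc[4]=?,scc[5]=?,scc[6]=4,scc[7]=?,scc[8]=?)
step 7: low=(low[0]=0,low[1]=1,low[2]=3,low[3]=2,low[4]=4,low[5]=4,low[6]=7,low[7]=?,low[8]=6); scc=(scc[0]=2,scc[1]=1,scc[2]=3,scc[3]=0,scc[4]=?,scc[5]=?,scc[6]=4,scc[7]=?,scc[8]=5)
step 8: low=(low[0]=0,low[1]=1,low[2]=3,low[3]=2,low[4]=4,low[5]=4,low[6]=7,low[7]=?,low[8]=6); scc=(scc[0]=2,scc[1]=1,scc[2]=3,scc[3]=0,scc[4]=6,scc[5]=6,scc[6]=4,scc[7]=?,scc[8]=5)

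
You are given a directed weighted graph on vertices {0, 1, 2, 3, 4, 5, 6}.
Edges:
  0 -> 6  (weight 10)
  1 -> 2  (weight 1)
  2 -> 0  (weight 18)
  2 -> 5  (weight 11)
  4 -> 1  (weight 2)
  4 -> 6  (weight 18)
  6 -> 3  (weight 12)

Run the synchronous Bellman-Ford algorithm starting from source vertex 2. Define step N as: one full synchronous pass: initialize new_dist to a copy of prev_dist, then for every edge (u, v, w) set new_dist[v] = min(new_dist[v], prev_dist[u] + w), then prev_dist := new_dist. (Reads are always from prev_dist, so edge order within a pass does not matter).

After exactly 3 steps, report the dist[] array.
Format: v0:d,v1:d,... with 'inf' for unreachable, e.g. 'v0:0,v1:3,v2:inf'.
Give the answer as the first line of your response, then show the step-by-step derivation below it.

v0:18,v1:inf,v2:0,v3:40,v4:inf,v5:11,v6:28

step 1: dist = v0:18,v1:inf,v2:0,v3:inf,v4:inf,v5:11,v6:inf
step 2: dist = v0:18,v1:inf,v2:0,v3:inf,v4:inf,v5:11,v6:28
step 3: dist = v0:18,v1:inf,v2:0,v3:40,v4:inf,v5:11,v6:28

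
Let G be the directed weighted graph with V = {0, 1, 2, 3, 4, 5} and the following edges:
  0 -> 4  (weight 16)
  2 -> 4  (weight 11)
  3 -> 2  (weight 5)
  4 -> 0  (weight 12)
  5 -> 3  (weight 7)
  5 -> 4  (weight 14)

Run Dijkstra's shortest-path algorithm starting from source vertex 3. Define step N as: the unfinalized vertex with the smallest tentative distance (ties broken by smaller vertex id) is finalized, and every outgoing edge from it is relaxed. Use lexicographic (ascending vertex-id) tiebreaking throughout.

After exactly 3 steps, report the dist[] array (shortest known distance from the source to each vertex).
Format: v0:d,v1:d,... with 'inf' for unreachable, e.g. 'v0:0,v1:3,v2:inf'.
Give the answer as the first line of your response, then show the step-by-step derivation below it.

v0:28,v1:inf,v2:5,v3:0,v4:16,v5:inf

step 1: dist = v0:inf,v1:inf,v2:5,v3:0,v4:inf,v5:inf
step 2: dist = v0:inf,v1:inf,v2:5,v3:0,v4:16,v5:inf
step 3: dist = v0:28,v1:inf,v2:5,v3:0,v4:16,v5:inf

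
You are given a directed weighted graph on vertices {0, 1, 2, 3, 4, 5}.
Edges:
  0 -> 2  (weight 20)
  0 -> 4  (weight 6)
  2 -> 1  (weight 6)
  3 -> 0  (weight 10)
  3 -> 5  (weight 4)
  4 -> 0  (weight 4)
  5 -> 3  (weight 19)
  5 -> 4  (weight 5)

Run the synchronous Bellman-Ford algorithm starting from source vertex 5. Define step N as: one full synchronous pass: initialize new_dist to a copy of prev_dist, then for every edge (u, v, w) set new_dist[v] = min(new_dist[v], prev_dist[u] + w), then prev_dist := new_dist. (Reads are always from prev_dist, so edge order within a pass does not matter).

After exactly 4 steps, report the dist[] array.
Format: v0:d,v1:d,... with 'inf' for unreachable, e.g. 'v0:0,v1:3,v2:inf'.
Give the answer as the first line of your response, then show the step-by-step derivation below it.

v0:9,v1:35,v2:29,v3:19,v4:5,v5:0

step 1: dist = v0:inf,v1:inf,v2:inf,v3:19,v4:5,v5:0
step 2: dist = v0:9,v1:inf,v2:inf,v3:19,v4:5,v5:0
step 3: dist = v0:9,v1:inf,v2:29,v3:19,v4:5,v5:0
step 4: dist = v0:9,v1:35,v2:29,v3:19,v4:5,v5:0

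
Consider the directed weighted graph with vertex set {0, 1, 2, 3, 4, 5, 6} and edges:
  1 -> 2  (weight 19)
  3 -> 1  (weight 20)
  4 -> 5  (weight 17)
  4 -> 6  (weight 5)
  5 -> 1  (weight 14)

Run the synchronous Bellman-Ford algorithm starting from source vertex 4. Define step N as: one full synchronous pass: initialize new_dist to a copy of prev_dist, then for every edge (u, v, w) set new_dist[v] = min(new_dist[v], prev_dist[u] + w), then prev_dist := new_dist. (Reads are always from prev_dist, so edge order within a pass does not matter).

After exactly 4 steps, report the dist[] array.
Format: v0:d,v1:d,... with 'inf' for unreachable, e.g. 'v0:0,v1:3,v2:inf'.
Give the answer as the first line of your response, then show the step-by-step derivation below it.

v0:inf,v1:31,v2:50,v3:inf,v4:0,v5:17,v6:5

step 1: dist = v0:inf,v1:inf,v2:inf,v3:inf,v4:0,v5:17,v6:5
step 2: dist = v0:inf,v1:31,v2:inf,v3:inf,v4:0,v5:17,v6:5
step 3: dist = v0:inf,v1:31,v2:50,v3:inf,v4:0,v5:17,v6:5
step 4: dist = v0:inf,v1:31,v2:50,v3:inf,v4:0,v5:17,v6:5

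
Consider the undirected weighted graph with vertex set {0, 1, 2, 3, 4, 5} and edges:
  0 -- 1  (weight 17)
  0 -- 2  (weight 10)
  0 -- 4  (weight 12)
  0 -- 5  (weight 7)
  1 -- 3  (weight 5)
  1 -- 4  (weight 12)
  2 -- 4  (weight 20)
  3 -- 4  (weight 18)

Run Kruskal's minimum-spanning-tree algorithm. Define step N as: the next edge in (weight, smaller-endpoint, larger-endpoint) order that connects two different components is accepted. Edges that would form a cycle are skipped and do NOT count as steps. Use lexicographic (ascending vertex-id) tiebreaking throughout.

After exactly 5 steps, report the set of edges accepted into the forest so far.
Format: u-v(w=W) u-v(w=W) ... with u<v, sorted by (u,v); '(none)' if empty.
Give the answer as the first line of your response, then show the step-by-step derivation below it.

0-2(w=10) 0-4(w=12) 0-5(w=7) 1-3(w=5) 1-4(w=12)

step 1: add edge 1-3 (w=5); MST = {1-3(w=5)}
step 2: add edge 0-5 (w=7); MST = {0-5(w=7) 1-3(w=5)}
step 3: add edge 0-2 (w=10); MST = {0-2(w=10) 0-5(w=7) 1-3(w=5)}
step 4: add edge 0-4 (w=12); MST = {0-2(w=10) 0-4(w=12) 0-5(w=7) 1-3(w=5)}
step 5: add edge 1-4 (w=12); MST = {0-2(w=10) 0-4(w=12) 0-5(w=7) 1-3(w=5) 1-4(w=12)}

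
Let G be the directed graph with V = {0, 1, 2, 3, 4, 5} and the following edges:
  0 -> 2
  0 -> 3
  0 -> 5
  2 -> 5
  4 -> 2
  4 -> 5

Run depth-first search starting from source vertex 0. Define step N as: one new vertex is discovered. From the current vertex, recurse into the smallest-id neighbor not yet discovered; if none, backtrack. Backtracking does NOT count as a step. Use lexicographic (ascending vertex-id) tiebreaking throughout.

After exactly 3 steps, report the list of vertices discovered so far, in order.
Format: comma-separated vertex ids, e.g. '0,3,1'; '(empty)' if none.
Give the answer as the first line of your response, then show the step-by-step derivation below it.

0,2,5

step 1: discover 0; path=0; order=0
step 2: discover 2; path=0>2; order=0,2
step 3: discover 5; path=0>2>5; order=0,2,5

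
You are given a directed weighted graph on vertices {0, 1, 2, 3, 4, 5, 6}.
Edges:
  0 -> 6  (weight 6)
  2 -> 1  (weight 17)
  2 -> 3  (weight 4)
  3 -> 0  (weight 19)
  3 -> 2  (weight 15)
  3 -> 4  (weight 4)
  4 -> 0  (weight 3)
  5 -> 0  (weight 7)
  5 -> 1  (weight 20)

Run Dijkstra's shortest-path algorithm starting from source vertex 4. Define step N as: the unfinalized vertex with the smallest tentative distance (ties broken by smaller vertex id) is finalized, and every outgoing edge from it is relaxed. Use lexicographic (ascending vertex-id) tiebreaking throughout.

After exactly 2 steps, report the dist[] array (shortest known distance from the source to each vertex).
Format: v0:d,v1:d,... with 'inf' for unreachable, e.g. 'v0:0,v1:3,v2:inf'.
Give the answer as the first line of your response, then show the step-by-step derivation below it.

v0:3,v1:inf,v2:inf,v3:inf,v4:0,v5:inf,v6:9

step 1: dist = v0:3,v1:inf,v2:inf,v3:inf,v4:0,v5:inf,v6:inf
step 2: dist = v0:3,v1:inf,v2:inf,v3:inf,v4:0,v5:inf,v6:9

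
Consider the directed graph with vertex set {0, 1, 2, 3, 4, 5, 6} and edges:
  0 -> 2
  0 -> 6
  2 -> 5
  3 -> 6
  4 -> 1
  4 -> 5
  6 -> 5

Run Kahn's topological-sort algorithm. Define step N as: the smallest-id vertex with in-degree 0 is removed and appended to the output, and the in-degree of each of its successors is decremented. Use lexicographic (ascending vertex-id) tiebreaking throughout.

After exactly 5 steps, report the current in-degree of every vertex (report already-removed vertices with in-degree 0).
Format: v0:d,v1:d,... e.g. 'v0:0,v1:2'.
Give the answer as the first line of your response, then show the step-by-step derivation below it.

v0:0,v1:0,v2:0,v3:0,v4:0,v5:1,v6:0

step 1: output 0; order=[0]; indeg=(0,1,0,0,0,3,1)
step 2: output 2; order=[0,2]; indeg=(0,1,0,0,0,2,1)
step 3: output 3; order=[0,2,3]; indeg=(0,1,0,0,0,2,0)
step 4: output 4; order=[0,2,3,4]; indeg=(0,0,0,0,0,1,0)
step 5: output 1; order=[0,2,3,4,1]; indeg=(0,0,0,0,0,1,0)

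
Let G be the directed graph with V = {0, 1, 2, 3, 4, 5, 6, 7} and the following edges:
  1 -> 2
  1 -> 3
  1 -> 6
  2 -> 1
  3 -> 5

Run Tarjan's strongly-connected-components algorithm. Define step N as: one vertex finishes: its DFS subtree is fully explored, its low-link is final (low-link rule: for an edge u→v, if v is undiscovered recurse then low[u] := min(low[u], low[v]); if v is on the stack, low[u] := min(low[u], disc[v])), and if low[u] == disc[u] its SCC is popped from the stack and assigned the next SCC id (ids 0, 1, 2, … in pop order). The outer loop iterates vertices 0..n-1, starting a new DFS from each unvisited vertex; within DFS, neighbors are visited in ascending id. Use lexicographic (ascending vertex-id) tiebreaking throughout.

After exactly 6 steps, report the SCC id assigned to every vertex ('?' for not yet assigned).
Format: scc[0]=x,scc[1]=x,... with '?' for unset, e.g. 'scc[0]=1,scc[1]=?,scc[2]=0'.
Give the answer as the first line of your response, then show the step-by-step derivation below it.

scc[0]=0,scc[1]=4,scc[2]=4,scc[3]=2,scc[4]=?,scc[5]=1,scc[6]=3,scc[7]=?

step 1: low=(low[0]=0,low[1]=?,low[2]=?,low[3]=?,low[4]=?,low[5]=?,low[6]=?,low[7]=?); scc=(scc[0]=0,scc[1]=?,scc[2]=?,scc[3]=?,scc[4]=?,scc[5]=?,scc[6]=?,scc[7]=?)
step 2: low=(low[0]=0,low[1]=1,low[2]=1,low[3]=?,low[4]=?,low[5]=?,low[6]=?,low[7]=?); scc=(scc[0]=0,scc[1]=?,scc[2]=?,scc[3]=?,scc[4]=?,scc[5]=?,scc[6]=?,scc[7]=?)
step 3: low=(low[0]=0,low[1]=1,low[2]=1,low[3]=3,low[4]=?,low[5]=4,low[6]=?,low[7]=?); scc=(scc[0]=0,scc[1]=?,scc[2]=?,scc[3]=?,scc[4]=?,scc[5]=1,scc[6]=?,scc[7]=?)
step 4: low=(low[0]=0,low[1]=1,low[2]=1,low[3]=3,low[4]=?,low[5]=4,low[6]=?,low[7]=?); scc=(scc[0]=0,scc[1]=?,scc[2]=?,scc[3]=2,scc[4]=?,scc[5]=1,scc[6]=?,scc[7]=?)
step 5: low=(low[0]=0,low[1]=1,low[2]=1,low[3]=3,low[4]=?,low[5]=4,low[6]=5,low[7]=?); scc=(scc[0]=0,scc[1]=?,scc[2]=?,scc[3]=2,scc[4]=?,scc[5]=1,scc[6]=3,scc[7]=?)
step 6: low=(low[0]=0,low[1]=1,low[2]=1,low[3]=3,low[4]=?,low[5]=4,low[6]=5,low[7]=?); scc=(scc[0]=0,scc[1]=4,scc[2]=4,scc[3]=2,scc[4]=?,scc[5]=1,scc[6]=3,scc[7]=?)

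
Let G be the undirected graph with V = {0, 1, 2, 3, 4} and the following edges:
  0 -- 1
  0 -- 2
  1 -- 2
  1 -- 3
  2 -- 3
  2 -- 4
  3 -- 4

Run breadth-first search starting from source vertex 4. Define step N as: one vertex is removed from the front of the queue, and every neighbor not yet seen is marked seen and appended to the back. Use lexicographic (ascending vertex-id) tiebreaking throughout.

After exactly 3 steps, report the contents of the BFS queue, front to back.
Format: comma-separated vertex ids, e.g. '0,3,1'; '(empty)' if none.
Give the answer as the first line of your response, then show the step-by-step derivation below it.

0,1

step 1: dequeue 4; queue=[2,3]; order=4
step 2: dequeue 2; queue=[3,0,1]; order=4,2
step 3: dequeue 3; queue=[0,1]; order=4,2,3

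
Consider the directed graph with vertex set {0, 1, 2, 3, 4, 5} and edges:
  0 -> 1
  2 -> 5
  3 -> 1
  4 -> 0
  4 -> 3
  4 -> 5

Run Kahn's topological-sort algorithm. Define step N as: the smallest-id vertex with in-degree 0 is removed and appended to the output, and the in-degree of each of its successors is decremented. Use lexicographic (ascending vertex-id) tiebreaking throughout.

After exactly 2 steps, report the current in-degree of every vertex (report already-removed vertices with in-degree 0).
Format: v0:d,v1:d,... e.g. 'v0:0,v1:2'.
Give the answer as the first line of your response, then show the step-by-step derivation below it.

v0:0,v1:2,v2:0,v3:0,v4:0,v5:0

step 1: output 2; order=[2]; indeg=(1,2,0,1,0,1)
step 2: output 4; order=[2,4]; indeg=(0,2,0,0,0,0)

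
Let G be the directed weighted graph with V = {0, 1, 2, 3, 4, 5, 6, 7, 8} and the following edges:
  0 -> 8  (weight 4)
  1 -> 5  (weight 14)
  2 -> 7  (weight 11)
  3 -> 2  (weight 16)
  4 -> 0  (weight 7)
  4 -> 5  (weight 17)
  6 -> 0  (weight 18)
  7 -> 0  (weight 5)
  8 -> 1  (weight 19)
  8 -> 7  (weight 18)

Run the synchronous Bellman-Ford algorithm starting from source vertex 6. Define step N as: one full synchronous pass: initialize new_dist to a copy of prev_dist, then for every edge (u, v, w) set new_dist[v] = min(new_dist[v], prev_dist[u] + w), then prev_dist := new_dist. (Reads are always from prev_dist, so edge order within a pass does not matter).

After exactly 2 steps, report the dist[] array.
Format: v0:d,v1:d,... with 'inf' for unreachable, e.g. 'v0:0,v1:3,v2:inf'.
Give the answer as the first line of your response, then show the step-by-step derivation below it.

v0:18,v1:inf,v2:inf,v3:inf,v4:inf,v5:inf,v6:0,v7:inf,v8:22

step 1: dist = v0:18,v1:inf,v2:inf,v3:inf,v4:inf,v5:inf,v6:0,v7:inf,v8:inf
step 2: dist = v0:18,v1:inf,v2:inf,v3:inf,v4:inf,v5:inf,v6:0,v7:inf,v8:22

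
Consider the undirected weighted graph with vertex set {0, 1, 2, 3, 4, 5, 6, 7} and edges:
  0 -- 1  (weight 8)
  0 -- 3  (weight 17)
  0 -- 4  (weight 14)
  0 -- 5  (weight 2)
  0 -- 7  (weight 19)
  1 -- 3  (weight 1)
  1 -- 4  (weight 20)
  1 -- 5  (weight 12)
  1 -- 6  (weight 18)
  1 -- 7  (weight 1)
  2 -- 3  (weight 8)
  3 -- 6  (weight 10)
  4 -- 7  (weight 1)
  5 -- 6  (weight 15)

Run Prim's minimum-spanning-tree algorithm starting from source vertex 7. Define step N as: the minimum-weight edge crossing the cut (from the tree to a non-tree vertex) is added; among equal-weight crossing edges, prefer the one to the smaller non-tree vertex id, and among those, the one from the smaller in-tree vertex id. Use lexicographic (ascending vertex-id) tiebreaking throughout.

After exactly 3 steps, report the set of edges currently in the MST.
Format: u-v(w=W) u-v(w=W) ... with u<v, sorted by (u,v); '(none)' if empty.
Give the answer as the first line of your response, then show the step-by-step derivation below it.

1-3(w=1) 1-7(w=1) 4-7(w=1)

step 1: add edge 1-7 (w=1); MST = {1-7(w=1)}
step 2: add edge 1-3 (w=1); MST = {1-3(w=1) 1-7(w=1)}
step 3: add edge 4-7 (w=1); MST = {1-3(w=1) 1-7(w=1) 4-7(w=1)}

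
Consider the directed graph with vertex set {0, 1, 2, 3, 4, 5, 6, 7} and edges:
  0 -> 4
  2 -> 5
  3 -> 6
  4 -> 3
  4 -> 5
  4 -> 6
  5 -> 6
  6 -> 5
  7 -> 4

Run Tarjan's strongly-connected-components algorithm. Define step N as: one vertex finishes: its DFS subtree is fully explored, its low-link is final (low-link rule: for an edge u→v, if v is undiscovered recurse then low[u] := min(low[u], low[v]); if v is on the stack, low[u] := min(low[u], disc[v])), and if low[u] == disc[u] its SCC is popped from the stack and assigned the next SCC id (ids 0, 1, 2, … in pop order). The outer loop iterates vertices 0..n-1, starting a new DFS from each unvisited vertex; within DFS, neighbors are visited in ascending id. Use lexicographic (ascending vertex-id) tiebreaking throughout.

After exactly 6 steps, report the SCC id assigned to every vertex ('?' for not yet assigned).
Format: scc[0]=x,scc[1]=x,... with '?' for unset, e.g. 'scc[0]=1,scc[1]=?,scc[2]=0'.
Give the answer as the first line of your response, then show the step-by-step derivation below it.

scc[0]=3,scc[1]=4,scc[2]=?,scc[3]=1,scc[4]=2,scc[5]=0,scc[6]=0,scc[7]=?

step 1: low=(low[0]=0,low[1]=?,low[2]=?,low[3]=2,low[4]=1,low[5]=3,low[6]=3,low[7]=?); scc=(scc[0]=?,scc[1]=?,scc[2]=?,scc[3]=?,scc[4]=?,scc[5]=?,scc[6]=?,scc[7]=?)
step 2: low=(low[0]=0,low[1]=?,low[2]=?,low[3]=2,low[4]=1,low[5]=3,low[6]=3,low[7]=?); scc=(scc[0]=?,scc[1]=?,scc[2]=?,scc[3]=?,scc[4]=?,scc[5]=0,scc[6]=0,scc[7]=?)
step 3: low=(low[0]=0,low[1]=?,low[2]=?,low[3]=2,low[4]=1,low[5]=3,low[6]=3,low[7]=?); scc=(scc[0]=?,scc[1]=?,scc[2]=?,scc[3]=1,scc[4]=?,scc[5]=0,scc[6]=0,scc[7]=?)
step 4: low=(low[0]=0,low[1]=?,low[2]=?,low[3]=2,low[4]=1,low[5]=3,low[6]=3,low[7]=?); scc=(scc[0]=?,scc[1]=?,scc[2]=?,scc[3]=1,scc[4]=2,scc[5]=0,scc[6]=0,scc[7]=?)
step 5: low=(low[0]=0,low[1]=?,low[2]=?,low[3]=2,low[4]=1,low[5]=3,low[6]=3,low[7]=?); scc=(scc[0]=3,scc[1]=?,scc[2]=?,scc[3]=1,scc[4]=2,scc[5]=0,scc[6]=0,scc[7]=?)
step 6: low=(low[0]=0,low[1]=5,low[2]=?,low[3]=2,low[4]=1,low[5]=3,low[6]=3,low[7]=?); scc=(scc[0]=3,scc[1]=4,scc[2]=?,scc[3]=1,scc[4]=2,scc[5]=0,scc[6]=0,scc[7]=?)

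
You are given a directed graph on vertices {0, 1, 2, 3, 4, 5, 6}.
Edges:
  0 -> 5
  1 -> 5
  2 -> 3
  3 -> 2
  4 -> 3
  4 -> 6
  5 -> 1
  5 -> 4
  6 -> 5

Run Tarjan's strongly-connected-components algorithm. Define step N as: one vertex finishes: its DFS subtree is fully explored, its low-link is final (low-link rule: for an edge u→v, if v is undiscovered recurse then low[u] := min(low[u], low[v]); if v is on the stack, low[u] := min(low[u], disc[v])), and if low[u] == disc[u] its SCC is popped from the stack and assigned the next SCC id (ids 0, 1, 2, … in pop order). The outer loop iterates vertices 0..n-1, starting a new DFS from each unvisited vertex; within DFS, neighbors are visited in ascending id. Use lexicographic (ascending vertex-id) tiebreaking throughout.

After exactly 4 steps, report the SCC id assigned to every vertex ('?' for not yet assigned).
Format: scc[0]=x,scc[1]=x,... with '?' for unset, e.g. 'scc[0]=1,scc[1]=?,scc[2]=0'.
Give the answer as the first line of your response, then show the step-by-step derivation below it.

scc[0]=?,scc[1]=?,scc[2]=0,scc[3]=0,scc[4]=?,scc[5]=?,scc[6]=?

step 1: low=(low[0]=0,low[1]=1,low[2]=?,low[3]=?,low[4]=?,low[5]=1,low[6]=?); scc=(scc[0]=?,scc[1]=?,scc[2]=?,scc[3]=?,scc[4]=?,scc[5]=?,scc[6]=?)
step 2: low=(low[0]=0,low[1]=1,low[2]=4,low[3]=4,low[4]=3,low[5]=1,low[6]=?); scc=(scc[0]=?,scc[1]=?,scc[2]=?,scc[3]=?,scc[4]=?,scc[5]=?,scc[6]=?)
step 3: low=(low[0]=0,low[1]=1,low[2]=4,low[3]=4,low[4]=3,low[5]=1,low[6]=?); scc=(scc[0]=?,scc[1]=?,scc[2]=0,scc[3]=0,scc[4]=?,scc[5]=?,scc[6]=?)
step 4: low=(low[0]=0,low[1]=1,low[2]=4,low[3]=4,low[4]=3,low[5]=1,low[6]=1); scc=(scc[0]=?,scc[1]=?,scc[2]=0,scc[3]=0,scc[4]=?,scc[5]=?,scc[6]=?)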